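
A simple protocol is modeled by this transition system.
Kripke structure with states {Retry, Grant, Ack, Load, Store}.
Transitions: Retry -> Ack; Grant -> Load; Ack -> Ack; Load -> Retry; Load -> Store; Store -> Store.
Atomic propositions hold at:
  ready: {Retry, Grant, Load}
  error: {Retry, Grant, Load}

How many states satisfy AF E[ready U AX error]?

Sat(AX error) = {s : every successor in {Retry, Grant, Load}} = {Grant}
E[ready U AX error]: least fixpoint, start Z0 = Sat(AX error) = {Grant}, add states in Sat(ready) with some successor in Z. Already a fixed point.
Sat(E[ready U AX error]) = {Grant}
AF E[ready U AX error]: least fixpoint, start Z0 = {Grant}, add states with every successor in Z. Already a fixed point.
Sat(AF E[ready U AX error]) = {Grant}
|Sat(AF E[ready U AX error])| = |{Grant}| = 1.

1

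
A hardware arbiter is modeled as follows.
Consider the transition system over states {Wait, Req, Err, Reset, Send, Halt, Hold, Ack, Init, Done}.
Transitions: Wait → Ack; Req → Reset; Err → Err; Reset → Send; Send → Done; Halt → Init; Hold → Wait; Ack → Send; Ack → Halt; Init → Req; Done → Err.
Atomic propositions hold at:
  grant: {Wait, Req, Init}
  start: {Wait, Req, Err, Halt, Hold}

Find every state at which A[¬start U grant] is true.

{Wait, Req, Init}

Sat(¬start) = {Reset, Send, Ack, Init, Done}
A[¬start U grant]: least fixpoint, start Z0 = Sat(grant) = {Wait, Req, Init}, add states in Sat(¬start) with every successor in Z. Already a fixed point.
Sat(A[¬start U grant]) = {Wait, Req, Init}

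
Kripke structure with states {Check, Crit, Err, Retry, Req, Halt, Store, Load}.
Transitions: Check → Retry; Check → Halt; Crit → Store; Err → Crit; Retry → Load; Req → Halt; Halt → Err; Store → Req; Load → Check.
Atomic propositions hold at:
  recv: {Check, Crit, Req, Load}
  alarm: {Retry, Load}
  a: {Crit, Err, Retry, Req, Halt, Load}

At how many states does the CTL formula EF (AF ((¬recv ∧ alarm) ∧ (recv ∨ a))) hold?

3

Sat(¬recv) = {Err, Retry, Halt, Store}
Sat(¬recv ∧ alarm) = {Retry}
Sat(recv ∨ a) = {Check, Crit, Err, Retry, Req, Halt, Load}
Sat((¬recv ∧ alarm) ∧ (recv ∨ a)) = {Retry}
AF ((¬recv ∧ alarm) ∧ (recv ∨ a)): least fixpoint, start Z0 = {Retry}, add states with every successor in Z. Already a fixed point.
Sat(AF ((¬recv ∧ alarm) ∧ (recv ∨ a))) = {Retry}
EF (AF ((¬recv ∧ alarm) ∧ (recv ∨ a))): least fixpoint, start Z0 = {Retry}, add states with some successor in Z. Z1 = {Check, Retry}; Z2 = {Check, Retry, Load}; fixed.
Sat(EF (AF ((¬recv ∧ alarm) ∧ (recv ∨ a)))) = {Check, Retry, Load}
|Sat(EF (AF ((¬recv ∧ alarm) ∧ (recv ∨ a))))| = |{Check, Retry, Load}| = 3.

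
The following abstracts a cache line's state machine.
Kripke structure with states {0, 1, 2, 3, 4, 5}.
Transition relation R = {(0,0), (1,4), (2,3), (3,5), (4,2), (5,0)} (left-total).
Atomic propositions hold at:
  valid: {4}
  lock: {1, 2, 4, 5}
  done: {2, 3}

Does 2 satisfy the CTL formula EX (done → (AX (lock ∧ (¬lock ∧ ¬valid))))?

No

Sat(¬lock) = {0, 3}
Sat(¬valid) = {0, 1, 2, 3, 5}
Sat(¬lock ∧ ¬valid) = {0, 3}
Sat(lock ∧ (¬lock ∧ ¬valid)) = ∅
Sat(AX (lock ∧ (¬lock ∧ ¬valid))) = {s : every successor in ∅} = ∅
Sat(done → (AX (lock ∧ (¬lock ∧ ¬valid)))) = {0, 1, 4, 5}
Sat(EX (done → (AX (lock ∧ (¬lock ∧ ¬valid))))) = {s : some successor in {0, 1, 4, 5}} = {0, 1, 3, 5}
2 ∉ Sat(EX (done → (AX (lock ∧ (¬lock ∧ ¬valid))))) = {0, 1, 3, 5}, so the formula does not hold at 2.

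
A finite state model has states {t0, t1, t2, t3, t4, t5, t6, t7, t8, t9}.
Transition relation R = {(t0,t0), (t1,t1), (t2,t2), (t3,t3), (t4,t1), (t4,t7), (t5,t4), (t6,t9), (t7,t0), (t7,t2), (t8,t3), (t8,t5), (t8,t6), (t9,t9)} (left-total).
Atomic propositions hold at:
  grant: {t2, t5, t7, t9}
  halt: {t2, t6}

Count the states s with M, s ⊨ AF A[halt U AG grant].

3

AG grant: greatest fixpoint, start Z0 = {t2, t5, t7, t9}, keep only states in Sat with every successor in Z. Z1 = {t2, t9}; fixed.
Sat(AG grant) = {t2, t9}
A[halt U AG grant]: least fixpoint, start Z0 = Sat(AG grant) = {t2, t9}, add states in Sat(halt) with every successor in Z. Z1 = {t2, t6, t9}; fixed.
Sat(A[halt U AG grant]) = {t2, t6, t9}
AF A[halt U AG grant]: least fixpoint, start Z0 = {t2, t6, t9}, add states with every successor in Z. Already a fixed point.
Sat(AF A[halt U AG grant]) = {t2, t6, t9}
|Sat(AF A[halt U AG grant])| = |{t2, t6, t9}| = 3.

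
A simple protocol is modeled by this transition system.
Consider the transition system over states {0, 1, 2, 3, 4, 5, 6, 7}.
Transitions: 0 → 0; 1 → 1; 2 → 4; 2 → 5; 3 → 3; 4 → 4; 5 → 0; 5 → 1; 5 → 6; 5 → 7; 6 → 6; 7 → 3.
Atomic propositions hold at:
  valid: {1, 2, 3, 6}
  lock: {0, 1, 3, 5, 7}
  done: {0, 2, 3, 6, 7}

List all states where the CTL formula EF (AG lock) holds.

{0, 1, 2, 3, 5, 7}

AG lock: greatest fixpoint, start Z0 = {0, 1, 3, 5, 7}, keep only states in Sat with every successor in Z. Z1 = {0, 1, 3, 7}; fixed.
Sat(AG lock) = {0, 1, 3, 7}
EF (AG lock): least fixpoint, start Z0 = {0, 1, 3, 7}, add states with some successor in Z. Z1 = {0, 1, 3, 5, 7}; Z2 = {0, 1, 2, 3, 5, 7}; fixed.
Sat(EF (AG lock)) = {0, 1, 2, 3, 5, 7}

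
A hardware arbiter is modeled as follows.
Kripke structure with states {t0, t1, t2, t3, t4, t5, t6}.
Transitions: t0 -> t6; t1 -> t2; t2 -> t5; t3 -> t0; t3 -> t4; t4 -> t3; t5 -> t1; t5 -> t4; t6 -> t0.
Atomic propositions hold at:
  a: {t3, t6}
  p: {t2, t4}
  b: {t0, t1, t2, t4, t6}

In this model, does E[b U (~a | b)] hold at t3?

Sat(~a) = {t0, t1, t2, t4, t5}
Sat(~a | b) = {t0, t1, t2, t4, t5, t6}
E[b U (~a | b)]: least fixpoint, start Z0 = Sat((~a | b)) = {t0, t1, t2, t4, t5, t6}, add states in Sat(b) with some successor in Z. Already a fixed point.
Sat(E[b U (~a | b)]) = {t0, t1, t2, t4, t5, t6}
t3 ∉ Sat(E[b U (~a | b)]) = {t0, t1, t2, t4, t5, t6}, so the formula does not hold at t3.

No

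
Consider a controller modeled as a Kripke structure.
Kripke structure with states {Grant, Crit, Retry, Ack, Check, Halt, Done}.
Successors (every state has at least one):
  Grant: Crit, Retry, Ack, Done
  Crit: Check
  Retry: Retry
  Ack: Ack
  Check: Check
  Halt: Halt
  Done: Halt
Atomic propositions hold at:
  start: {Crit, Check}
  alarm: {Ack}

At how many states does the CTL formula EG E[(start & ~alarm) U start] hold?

Sat(~alarm) = {Grant, Crit, Retry, Check, Halt, Done}
Sat(start & ~alarm) = {Crit, Check}
E[(start & ~alarm) U start]: least fixpoint, start Z0 = Sat(start) = {Crit, Check}, add states in Sat(start & ~alarm) with some successor in Z. Already a fixed point.
Sat(E[(start & ~alarm) U start]) = {Crit, Check}
EG E[(start & ~alarm) U start]: greatest fixpoint, start Z0 = {Crit, Check}, keep only states in Sat with some successor in Z. Already a fixed point.
Sat(EG E[(start & ~alarm) U start]) = {Crit, Check}
|Sat(EG E[(start & ~alarm) U start])| = |{Crit, Check}| = 2.

2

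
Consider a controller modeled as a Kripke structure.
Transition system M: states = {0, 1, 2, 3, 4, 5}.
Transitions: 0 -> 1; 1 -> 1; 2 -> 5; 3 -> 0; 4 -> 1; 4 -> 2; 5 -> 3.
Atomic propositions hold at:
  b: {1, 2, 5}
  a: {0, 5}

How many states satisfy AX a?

Sat(AX a) = {s : every successor in {0, 5}} = {2, 3}
|Sat(AX a)| = |{2, 3}| = 2.

2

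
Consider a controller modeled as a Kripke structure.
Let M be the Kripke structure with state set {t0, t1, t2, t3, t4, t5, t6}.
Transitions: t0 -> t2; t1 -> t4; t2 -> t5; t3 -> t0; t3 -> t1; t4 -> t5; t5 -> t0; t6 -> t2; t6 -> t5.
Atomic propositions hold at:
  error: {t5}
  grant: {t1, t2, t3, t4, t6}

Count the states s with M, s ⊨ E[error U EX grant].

Sat(EX grant) = {s : some successor in {t1, t2, t3, t4, t6}} = {t0, t1, t3, t6}
E[error U EX grant]: least fixpoint, start Z0 = Sat(EX grant) = {t0, t1, t3, t6}, add states in Sat(error) with some successor in Z. Z1 = {t0, t1, t3, t5, t6}; fixed.
Sat(E[error U EX grant]) = {t0, t1, t3, t5, t6}
|Sat(E[error U EX grant])| = |{t0, t1, t3, t5, t6}| = 5.

5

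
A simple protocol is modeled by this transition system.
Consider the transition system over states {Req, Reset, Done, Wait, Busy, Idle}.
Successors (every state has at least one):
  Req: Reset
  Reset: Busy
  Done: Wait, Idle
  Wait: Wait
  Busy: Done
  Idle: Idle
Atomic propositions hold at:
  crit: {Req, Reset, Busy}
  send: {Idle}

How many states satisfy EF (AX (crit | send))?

5

Sat(crit | send) = {Req, Reset, Busy, Idle}
Sat(AX (crit | send)) = {s : every successor in {Req, Reset, Busy, Idle}} = {Req, Reset, Idle}
EF (AX (crit | send)): least fixpoint, start Z0 = {Req, Reset, Idle}, add states with some successor in Z. Z1 = {Req, Reset, Done, Idle}; Z2 = {Req, Reset, Done, Busy, Idle}; fixed.
Sat(EF (AX (crit | send))) = {Req, Reset, Done, Busy, Idle}
|Sat(EF (AX (crit | send)))| = |{Req, Reset, Done, Busy, Idle}| = 5.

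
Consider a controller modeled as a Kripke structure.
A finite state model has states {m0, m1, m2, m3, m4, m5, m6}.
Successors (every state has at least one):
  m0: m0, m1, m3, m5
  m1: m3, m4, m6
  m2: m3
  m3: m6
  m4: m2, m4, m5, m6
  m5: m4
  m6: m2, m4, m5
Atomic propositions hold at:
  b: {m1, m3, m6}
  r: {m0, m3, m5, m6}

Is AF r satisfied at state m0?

AF r: least fixpoint, start Z0 = {m0, m3, m5, m6}, add states with every successor in Z. Z1 = {m0, m2, m3, m5, m6}; fixed.
Sat(AF r) = {m0, m2, m3, m5, m6}
m0 ∈ Sat(AF r) = {m0, m2, m3, m5, m6}, so the formula holds at m0.

Yes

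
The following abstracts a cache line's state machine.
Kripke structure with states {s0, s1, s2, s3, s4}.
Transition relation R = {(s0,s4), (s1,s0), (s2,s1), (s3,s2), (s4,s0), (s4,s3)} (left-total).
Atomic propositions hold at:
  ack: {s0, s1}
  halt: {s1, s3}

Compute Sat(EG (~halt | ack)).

Sat(~halt) = {s0, s2, s4}
Sat(~halt | ack) = {s0, s1, s2, s4}
EG (~halt | ack): greatest fixpoint, start Z0 = {s0, s1, s2, s4}, keep only states in Sat with some successor in Z. Already a fixed point.
Sat(EG (~halt | ack)) = {s0, s1, s2, s4}

{s0, s1, s2, s4}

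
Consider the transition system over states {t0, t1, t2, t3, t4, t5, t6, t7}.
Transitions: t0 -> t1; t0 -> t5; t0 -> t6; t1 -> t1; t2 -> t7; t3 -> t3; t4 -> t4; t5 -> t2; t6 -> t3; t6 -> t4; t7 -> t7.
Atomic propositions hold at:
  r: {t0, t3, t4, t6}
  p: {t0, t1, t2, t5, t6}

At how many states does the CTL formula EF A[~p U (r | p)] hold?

Sat(~p) = {t3, t4, t7}
Sat(r | p) = {t0, t1, t2, t3, t4, t5, t6}
A[~p U (r | p)]: least fixpoint, start Z0 = Sat((r | p)) = {t0, t1, t2, t3, t4, t5, t6}, add states in Sat(~p) with every successor in Z. Already a fixed point.
Sat(A[~p U (r | p)]) = {t0, t1, t2, t3, t4, t5, t6}
EF A[~p U (r | p)]: least fixpoint, start Z0 = {t0, t1, t2, t3, t4, t5, t6}, add states with some successor in Z. Already a fixed point.
Sat(EF A[~p U (r | p)]) = {t0, t1, t2, t3, t4, t5, t6}
|Sat(EF A[~p U (r | p)])| = |{t0, t1, t2, t3, t4, t5, t6}| = 7.

7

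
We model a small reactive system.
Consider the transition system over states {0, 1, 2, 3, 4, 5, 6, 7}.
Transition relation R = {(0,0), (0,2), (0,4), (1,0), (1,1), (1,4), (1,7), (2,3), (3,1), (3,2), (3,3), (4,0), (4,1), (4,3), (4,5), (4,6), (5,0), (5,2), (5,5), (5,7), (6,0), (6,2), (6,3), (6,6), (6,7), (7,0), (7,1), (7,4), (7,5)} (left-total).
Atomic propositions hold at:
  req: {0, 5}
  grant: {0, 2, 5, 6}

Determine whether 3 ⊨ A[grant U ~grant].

Yes

Sat(~grant) = {1, 3, 4, 7}
A[grant U ~grant]: least fixpoint, start Z0 = Sat(~grant) = {1, 3, 4, 7}, add states in Sat(grant) with every successor in Z. Z1 = {1, 2, 3, 4, 7}; fixed.
Sat(A[grant U ~grant]) = {1, 2, 3, 4, 7}
3 ∈ Sat(A[grant U ~grant]) = {1, 2, 3, 4, 7}, so the formula holds at 3.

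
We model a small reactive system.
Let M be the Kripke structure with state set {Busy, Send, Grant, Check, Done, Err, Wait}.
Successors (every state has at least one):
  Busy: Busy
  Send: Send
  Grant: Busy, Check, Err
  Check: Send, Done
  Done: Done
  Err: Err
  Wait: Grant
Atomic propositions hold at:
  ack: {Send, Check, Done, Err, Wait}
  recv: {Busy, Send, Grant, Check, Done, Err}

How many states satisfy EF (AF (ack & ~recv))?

Sat(~recv) = {Wait}
Sat(ack & ~recv) = {Wait}
AF (ack & ~recv): least fixpoint, start Z0 = {Wait}, add states with every successor in Z. Already a fixed point.
Sat(AF (ack & ~recv)) = {Wait}
EF (AF (ack & ~recv)): least fixpoint, start Z0 = {Wait}, add states with some successor in Z. Already a fixed point.
Sat(EF (AF (ack & ~recv))) = {Wait}
|Sat(EF (AF (ack & ~recv)))| = |{Wait}| = 1.

1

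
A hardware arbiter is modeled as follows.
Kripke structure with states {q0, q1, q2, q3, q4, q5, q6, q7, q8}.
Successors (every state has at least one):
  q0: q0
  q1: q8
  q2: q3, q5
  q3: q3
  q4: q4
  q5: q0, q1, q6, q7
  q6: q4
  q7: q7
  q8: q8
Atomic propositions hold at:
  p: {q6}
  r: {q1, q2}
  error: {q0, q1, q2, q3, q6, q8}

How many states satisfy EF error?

7

EF error: least fixpoint, start Z0 = {q0, q1, q2, q3, q6, q8}, add states with some successor in Z. Z1 = {q0, q1, q2, q3, q5, q6, q8}; fixed.
Sat(EF error) = {q0, q1, q2, q3, q5, q6, q8}
|Sat(EF error)| = |{q0, q1, q2, q3, q5, q6, q8}| = 7.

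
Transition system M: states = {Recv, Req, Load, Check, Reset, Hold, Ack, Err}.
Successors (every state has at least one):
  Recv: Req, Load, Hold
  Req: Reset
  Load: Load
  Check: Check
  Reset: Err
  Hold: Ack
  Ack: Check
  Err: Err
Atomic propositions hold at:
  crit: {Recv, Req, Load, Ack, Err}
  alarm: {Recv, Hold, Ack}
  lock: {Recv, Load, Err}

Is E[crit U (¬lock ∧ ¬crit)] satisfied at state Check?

Yes

Sat(¬lock) = {Req, Check, Reset, Hold, Ack}
Sat(¬crit) = {Check, Reset, Hold}
Sat(¬lock ∧ ¬crit) = {Check, Reset, Hold}
E[crit U (¬lock ∧ ¬crit)]: least fixpoint, start Z0 = Sat((¬lock ∧ ¬crit)) = {Check, Reset, Hold}, add states in Sat(crit) with some successor in Z. Z1 = {Recv, Req, Check, Reset, Hold, Ack}; fixed.
Sat(E[crit U (¬lock ∧ ¬crit)]) = {Recv, Req, Check, Reset, Hold, Ack}
Check ∈ Sat(E[crit U (¬lock ∧ ¬crit)]) = {Recv, Req, Check, Reset, Hold, Ack}, so the formula holds at Check.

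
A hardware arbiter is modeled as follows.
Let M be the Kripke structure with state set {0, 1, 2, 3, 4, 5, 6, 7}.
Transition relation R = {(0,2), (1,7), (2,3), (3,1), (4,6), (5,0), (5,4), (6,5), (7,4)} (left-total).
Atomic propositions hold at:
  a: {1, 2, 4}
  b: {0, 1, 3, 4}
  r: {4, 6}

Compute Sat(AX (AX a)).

Sat(AX a) = {s : every successor in {1, 2, 4}} = {0, 3, 7}
Sat(AX (AX a)) = {s : every successor in {0, 3, 7}} = {1, 2}

{1, 2}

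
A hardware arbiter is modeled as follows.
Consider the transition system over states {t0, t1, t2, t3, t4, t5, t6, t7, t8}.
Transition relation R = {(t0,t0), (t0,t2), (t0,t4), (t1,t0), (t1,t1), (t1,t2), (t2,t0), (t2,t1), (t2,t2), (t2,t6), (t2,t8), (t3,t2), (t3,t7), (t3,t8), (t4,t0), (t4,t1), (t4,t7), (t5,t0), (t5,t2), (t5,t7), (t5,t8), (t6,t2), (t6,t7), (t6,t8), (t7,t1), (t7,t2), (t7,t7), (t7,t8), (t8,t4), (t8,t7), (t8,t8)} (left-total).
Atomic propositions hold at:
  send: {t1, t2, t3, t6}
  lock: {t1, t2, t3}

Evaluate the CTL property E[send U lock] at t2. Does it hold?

E[send U lock]: least fixpoint, start Z0 = Sat(lock) = {t1, t2, t3}, add states in Sat(send) with some successor in Z. Z1 = {t1, t2, t3, t6}; fixed.
Sat(E[send U lock]) = {t1, t2, t3, t6}
t2 ∈ Sat(E[send U lock]) = {t1, t2, t3, t6}, so the formula holds at t2.

Yes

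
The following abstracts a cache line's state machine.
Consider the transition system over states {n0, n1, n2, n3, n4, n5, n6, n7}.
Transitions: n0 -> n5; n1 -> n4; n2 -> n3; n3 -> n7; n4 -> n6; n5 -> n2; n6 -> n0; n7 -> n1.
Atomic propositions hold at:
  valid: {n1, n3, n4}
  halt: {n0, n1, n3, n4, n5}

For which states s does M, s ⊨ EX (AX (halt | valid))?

{n3, n4, n5, n6, n7}

Sat(halt | valid) = {n0, n1, n3, n4, n5}
Sat(AX (halt | valid)) = {s : every successor in {n0, n1, n3, n4, n5}} = {n0, n1, n2, n6, n7}
Sat(EX (AX (halt | valid))) = {s : some successor in {n0, n1, n2, n6, n7}} = {n3, n4, n5, n6, n7}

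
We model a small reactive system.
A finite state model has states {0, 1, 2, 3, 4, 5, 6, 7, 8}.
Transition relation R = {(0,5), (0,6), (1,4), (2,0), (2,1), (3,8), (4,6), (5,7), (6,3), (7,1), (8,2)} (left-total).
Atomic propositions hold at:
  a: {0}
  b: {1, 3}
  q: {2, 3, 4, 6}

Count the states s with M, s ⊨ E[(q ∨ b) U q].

5

Sat(q ∨ b) = {1, 2, 3, 4, 6}
E[(q ∨ b) U q]: least fixpoint, start Z0 = Sat(q) = {2, 3, 4, 6}, add states in Sat(q ∨ b) with some successor in Z. Z1 = {1, 2, 3, 4, 6}; fixed.
Sat(E[(q ∨ b) U q]) = {1, 2, 3, 4, 6}
|Sat(E[(q ∨ b) U q])| = |{1, 2, 3, 4, 6}| = 5.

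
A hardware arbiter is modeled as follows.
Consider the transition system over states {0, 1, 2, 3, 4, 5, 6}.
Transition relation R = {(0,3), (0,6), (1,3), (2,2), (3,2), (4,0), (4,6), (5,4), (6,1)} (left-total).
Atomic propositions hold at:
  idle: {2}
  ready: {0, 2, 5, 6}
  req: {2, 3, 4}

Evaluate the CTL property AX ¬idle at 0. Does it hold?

Sat(¬idle) = {0, 1, 3, 4, 5, 6}
Sat(AX ¬idle) = {s : every successor in {0, 1, 3, 4, 5, 6}} = {0, 1, 4, 5, 6}
0 ∈ Sat(AX ¬idle) = {0, 1, 4, 5, 6}, so the formula holds at 0.

Yes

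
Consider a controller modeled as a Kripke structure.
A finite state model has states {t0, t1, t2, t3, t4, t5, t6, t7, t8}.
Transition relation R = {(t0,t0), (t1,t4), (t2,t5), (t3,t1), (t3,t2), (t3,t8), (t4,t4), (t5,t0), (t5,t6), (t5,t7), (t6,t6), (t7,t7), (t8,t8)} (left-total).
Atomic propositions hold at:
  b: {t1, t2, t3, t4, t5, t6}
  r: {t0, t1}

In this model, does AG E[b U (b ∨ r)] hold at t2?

Sat(b ∨ r) = {t0, t1, t2, t3, t4, t5, t6}
E[b U (b ∨ r)]: least fixpoint, start Z0 = Sat((b ∨ r)) = {t0, t1, t2, t3, t4, t5, t6}, add states in Sat(b) with some successor in Z. Already a fixed point.
Sat(E[b U (b ∨ r)]) = {t0, t1, t2, t3, t4, t5, t6}
AG E[b U (b ∨ r)]: greatest fixpoint, start Z0 = {t0, t1, t2, t3, t4, t5, t6}, keep only states in Sat with every successor in Z. Z1 = {t0, t1, t2, t4, t6}; Z2 = {t0, t1, t4, t6}; fixed.
Sat(AG E[b U (b ∨ r)]) = {t0, t1, t4, t6}
t2 ∉ Sat(AG E[b U (b ∨ r)]) = {t0, t1, t4, t6}, so the formula does not hold at t2.

No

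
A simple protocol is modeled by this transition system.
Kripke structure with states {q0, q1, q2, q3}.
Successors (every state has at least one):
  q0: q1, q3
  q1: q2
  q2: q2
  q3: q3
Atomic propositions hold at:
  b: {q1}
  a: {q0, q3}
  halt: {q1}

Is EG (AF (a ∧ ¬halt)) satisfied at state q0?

Sat(¬halt) = {q0, q2, q3}
Sat(a ∧ ¬halt) = {q0, q3}
AF (a ∧ ¬halt): least fixpoint, start Z0 = {q0, q3}, add states with every successor in Z. Already a fixed point.
Sat(AF (a ∧ ¬halt)) = {q0, q3}
EG (AF (a ∧ ¬halt)): greatest fixpoint, start Z0 = {q0, q3}, keep only states in Sat with some successor in Z. Already a fixed point.
Sat(EG (AF (a ∧ ¬halt))) = {q0, q3}
q0 ∈ Sat(EG (AF (a ∧ ¬halt))) = {q0, q3}, so the formula holds at q0.

Yes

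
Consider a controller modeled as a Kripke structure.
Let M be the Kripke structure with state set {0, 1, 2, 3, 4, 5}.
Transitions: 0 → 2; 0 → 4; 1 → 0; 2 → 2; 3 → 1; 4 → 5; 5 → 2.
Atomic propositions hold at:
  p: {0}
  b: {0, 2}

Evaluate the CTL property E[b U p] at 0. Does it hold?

Yes

E[b U p]: least fixpoint, start Z0 = Sat(p) = {0}, add states in Sat(b) with some successor in Z. Already a fixed point.
Sat(E[b U p]) = {0}
0 ∈ Sat(E[b U p]) = {0}, so the formula holds at 0.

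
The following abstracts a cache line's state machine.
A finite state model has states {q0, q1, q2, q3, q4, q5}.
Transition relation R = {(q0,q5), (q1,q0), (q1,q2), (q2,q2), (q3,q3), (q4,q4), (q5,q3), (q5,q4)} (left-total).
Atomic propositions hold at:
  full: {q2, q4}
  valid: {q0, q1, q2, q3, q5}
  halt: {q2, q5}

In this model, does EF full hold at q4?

EF full: least fixpoint, start Z0 = {q2, q4}, add states with some successor in Z. Z1 = {q1, q2, q4, q5}; Z2 = {q0, q1, q2, q4, q5}; fixed.
Sat(EF full) = {q0, q1, q2, q4, q5}
q4 ∈ Sat(EF full) = {q0, q1, q2, q4, q5}, so the formula holds at q4.

Yes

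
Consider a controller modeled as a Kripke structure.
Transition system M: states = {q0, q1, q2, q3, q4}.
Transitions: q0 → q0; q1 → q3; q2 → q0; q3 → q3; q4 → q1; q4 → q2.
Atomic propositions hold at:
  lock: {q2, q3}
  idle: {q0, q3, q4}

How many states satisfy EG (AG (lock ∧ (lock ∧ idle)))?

1

Sat(lock ∧ idle) = {q3}
Sat(lock ∧ (lock ∧ idle)) = {q3}
AG (lock ∧ (lock ∧ idle)): greatest fixpoint, start Z0 = {q3}, keep only states in Sat with every successor in Z. Already a fixed point.
Sat(AG (lock ∧ (lock ∧ idle))) = {q3}
EG (AG (lock ∧ (lock ∧ idle))): greatest fixpoint, start Z0 = {q3}, keep only states in Sat with some successor in Z. Already a fixed point.
Sat(EG (AG (lock ∧ (lock ∧ idle)))) = {q3}
|Sat(EG (AG (lock ∧ (lock ∧ idle))))| = |{q3}| = 1.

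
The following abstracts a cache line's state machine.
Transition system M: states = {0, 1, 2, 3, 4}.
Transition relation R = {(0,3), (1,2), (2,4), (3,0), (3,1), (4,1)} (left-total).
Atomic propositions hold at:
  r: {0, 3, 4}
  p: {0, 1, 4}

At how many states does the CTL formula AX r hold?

Sat(AX r) = {s : every successor in {0, 3, 4}} = {0, 2}
|Sat(AX r)| = |{0, 2}| = 2.

2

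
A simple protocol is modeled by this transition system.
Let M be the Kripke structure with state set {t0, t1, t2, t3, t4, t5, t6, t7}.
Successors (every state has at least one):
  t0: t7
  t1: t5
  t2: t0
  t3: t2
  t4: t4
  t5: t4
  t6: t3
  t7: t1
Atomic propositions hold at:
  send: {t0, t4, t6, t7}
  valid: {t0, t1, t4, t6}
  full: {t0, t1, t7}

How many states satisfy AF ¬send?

Sat(¬send) = {t1, t2, t3, t5}
AF ¬send: least fixpoint, start Z0 = {t1, t2, t3, t5}, add states with every successor in Z. Z1 = {t1, t2, t3, t5, t6, t7}; Z2 = {t0, t1, t2, t3, t5, t6, t7}; fixed.
Sat(AF ¬send) = {t0, t1, t2, t3, t5, t6, t7}
|Sat(AF ¬send)| = |{t0, t1, t2, t3, t5, t6, t7}| = 7.

7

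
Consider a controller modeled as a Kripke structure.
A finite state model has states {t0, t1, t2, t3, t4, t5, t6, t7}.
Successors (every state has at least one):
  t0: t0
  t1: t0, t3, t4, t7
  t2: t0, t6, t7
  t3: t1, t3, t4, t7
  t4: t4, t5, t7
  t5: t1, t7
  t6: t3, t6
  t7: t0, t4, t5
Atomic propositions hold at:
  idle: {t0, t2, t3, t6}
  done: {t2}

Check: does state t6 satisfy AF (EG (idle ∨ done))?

Yes

Sat(idle ∨ done) = {t0, t2, t3, t6}
EG (idle ∨ done): greatest fixpoint, start Z0 = {t0, t2, t3, t6}, keep only states in Sat with some successor in Z. Already a fixed point.
Sat(EG (idle ∨ done)) = {t0, t2, t3, t6}
AF (EG (idle ∨ done)): least fixpoint, start Z0 = {t0, t2, t3, t6}, add states with every successor in Z. Already a fixed point.
Sat(AF (EG (idle ∨ done))) = {t0, t2, t3, t6}
t6 ∈ Sat(AF (EG (idle ∨ done))) = {t0, t2, t3, t6}, so the formula holds at t6.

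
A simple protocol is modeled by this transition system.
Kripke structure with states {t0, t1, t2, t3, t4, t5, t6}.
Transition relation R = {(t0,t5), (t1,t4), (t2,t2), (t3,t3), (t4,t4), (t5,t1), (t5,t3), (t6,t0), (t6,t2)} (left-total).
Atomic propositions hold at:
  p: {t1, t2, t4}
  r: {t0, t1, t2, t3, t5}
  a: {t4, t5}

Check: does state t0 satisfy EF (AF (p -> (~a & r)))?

Yes

Sat(~a) = {t0, t1, t2, t3, t6}
Sat(~a & r) = {t0, t1, t2, t3}
Sat(p -> (~a & r)) = {t0, t1, t2, t3, t5, t6}
AF (p -> (~a & r)): least fixpoint, start Z0 = {t0, t1, t2, t3, t5, t6}, add states with every successor in Z. Already a fixed point.
Sat(AF (p -> (~a & r))) = {t0, t1, t2, t3, t5, t6}
EF (AF (p -> (~a & r))): least fixpoint, start Z0 = {t0, t1, t2, t3, t5, t6}, add states with some successor in Z. Already a fixed point.
Sat(EF (AF (p -> (~a & r)))) = {t0, t1, t2, t3, t5, t6}
t0 ∈ Sat(EF (AF (p -> (~a & r)))) = {t0, t1, t2, t3, t5, t6}, so the formula holds at t0.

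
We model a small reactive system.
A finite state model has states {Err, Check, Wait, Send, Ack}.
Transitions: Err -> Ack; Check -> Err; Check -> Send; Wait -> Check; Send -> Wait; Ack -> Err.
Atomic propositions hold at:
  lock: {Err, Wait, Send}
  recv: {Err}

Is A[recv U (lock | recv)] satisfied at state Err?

Sat(lock | recv) = {Err, Wait, Send}
A[recv U (lock | recv)]: least fixpoint, start Z0 = Sat((lock | recv)) = {Err, Wait, Send}, add states in Sat(recv) with every successor in Z. Already a fixed point.
Sat(A[recv U (lock | recv)]) = {Err, Wait, Send}
Err ∈ Sat(A[recv U (lock | recv)]) = {Err, Wait, Send}, so the formula holds at Err.

Yes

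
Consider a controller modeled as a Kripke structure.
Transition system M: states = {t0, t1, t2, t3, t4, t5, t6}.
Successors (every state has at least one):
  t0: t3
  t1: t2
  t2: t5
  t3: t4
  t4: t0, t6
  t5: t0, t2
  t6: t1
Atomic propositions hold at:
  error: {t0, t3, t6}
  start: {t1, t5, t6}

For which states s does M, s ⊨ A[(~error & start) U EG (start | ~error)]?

Sat(~error) = {t1, t2, t4, t5}
Sat(~error & start) = {t1, t5}
Sat(start | ~error) = {t1, t2, t4, t5, t6}
EG (start | ~error): greatest fixpoint, start Z0 = {t1, t2, t4, t5, t6}, keep only states in Sat with some successor in Z. Already a fixed point.
Sat(EG (start | ~error)) = {t1, t2, t4, t5, t6}
A[(~error & start) U EG (start | ~error)]: least fixpoint, start Z0 = Sat(EG (start | ~error)) = {t1, t2, t4, t5, t6}, add states in Sat(~error & start) with every successor in Z. Already a fixed point.
Sat(A[(~error & start) U EG (start | ~error)]) = {t1, t2, t4, t5, t6}

{t1, t2, t4, t5, t6}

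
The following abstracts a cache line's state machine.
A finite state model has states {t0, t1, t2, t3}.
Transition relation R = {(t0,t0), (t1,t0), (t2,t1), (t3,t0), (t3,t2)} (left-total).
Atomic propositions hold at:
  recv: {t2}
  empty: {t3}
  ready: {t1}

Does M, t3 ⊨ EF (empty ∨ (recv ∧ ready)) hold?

Sat(recv ∧ ready) = ∅
Sat(empty ∨ (recv ∧ ready)) = {t3}
EF (empty ∨ (recv ∧ ready)): least fixpoint, start Z0 = {t3}, add states with some successor in Z. Already a fixed point.
Sat(EF (empty ∨ (recv ∧ ready))) = {t3}
t3 ∈ Sat(EF (empty ∨ (recv ∧ ready))) = {t3}, so the formula holds at t3.

Yes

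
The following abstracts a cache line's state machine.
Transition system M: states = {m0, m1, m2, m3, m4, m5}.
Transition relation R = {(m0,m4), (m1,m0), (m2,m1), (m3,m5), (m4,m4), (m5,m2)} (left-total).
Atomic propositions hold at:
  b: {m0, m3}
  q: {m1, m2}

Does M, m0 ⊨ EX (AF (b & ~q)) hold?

Sat(~q) = {m0, m3, m4, m5}
Sat(b & ~q) = {m0, m3}
AF (b & ~q): least fixpoint, start Z0 = {m0, m3}, add states with every successor in Z. Z1 = {m0, m1, m3}; Z2 = {m0, m1, m2, m3}; Z3 = {m0, m1, m2, m3, m5}; fixed.
Sat(AF (b & ~q)) = {m0, m1, m2, m3, m5}
Sat(EX (AF (b & ~q))) = {s : some successor in {m0, m1, m2, m3, m5}} = {m1, m2, m3, m5}
m0 ∉ Sat(EX (AF (b & ~q))) = {m1, m2, m3, m5}, so the formula does not hold at m0.

No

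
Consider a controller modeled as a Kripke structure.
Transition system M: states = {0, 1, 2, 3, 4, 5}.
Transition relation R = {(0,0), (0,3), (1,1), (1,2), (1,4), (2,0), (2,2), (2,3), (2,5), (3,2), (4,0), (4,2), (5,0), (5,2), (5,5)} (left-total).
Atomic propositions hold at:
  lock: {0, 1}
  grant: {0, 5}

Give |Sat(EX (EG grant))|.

4

EG grant: greatest fixpoint, start Z0 = {0, 5}, keep only states in Sat with some successor in Z. Already a fixed point.
Sat(EG grant) = {0, 5}
Sat(EX (EG grant)) = {s : some successor in {0, 5}} = {0, 2, 4, 5}
|Sat(EX (EG grant))| = |{0, 2, 4, 5}| = 4.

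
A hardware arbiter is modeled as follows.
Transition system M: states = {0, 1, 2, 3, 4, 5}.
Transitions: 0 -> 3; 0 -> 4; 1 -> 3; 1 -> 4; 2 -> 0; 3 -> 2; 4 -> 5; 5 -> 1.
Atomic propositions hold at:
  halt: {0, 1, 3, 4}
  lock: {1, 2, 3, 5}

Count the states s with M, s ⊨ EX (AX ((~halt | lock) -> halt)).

Sat(~halt) = {2, 5}
Sat(~halt | lock) = {1, 2, 3, 5}
Sat((~halt | lock) -> halt) = {0, 1, 3, 4}
Sat(AX ((~halt | lock) -> halt)) = {s : every successor in {0, 1, 3, 4}} = {0, 1, 2, 5}
Sat(EX (AX ((~halt | lock) -> halt))) = {s : some successor in {0, 1, 2, 5}} = {2, 3, 4, 5}
|Sat(EX (AX ((~halt | lock) -> halt)))| = |{2, 3, 4, 5}| = 4.

4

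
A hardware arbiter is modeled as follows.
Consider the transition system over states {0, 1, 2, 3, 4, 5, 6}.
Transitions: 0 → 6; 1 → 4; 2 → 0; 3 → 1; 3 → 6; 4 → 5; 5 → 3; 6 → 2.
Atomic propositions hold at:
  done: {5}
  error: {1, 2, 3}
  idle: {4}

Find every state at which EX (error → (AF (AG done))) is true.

{0, 1, 2, 3, 4}

AG done: greatest fixpoint, start Z0 = {5}, keep only states in Sat with every successor in Z. Z1 = ∅; fixed.
Sat(AG done) = ∅
AF (AG done): least fixpoint, start Z0 = ∅, add states with every successor in Z. Already a fixed point.
Sat(AF (AG done)) = ∅
Sat(error → (AF (AG done))) = {0, 4, 5, 6}
Sat(EX (error → (AF (AG done)))) = {s : some successor in {0, 4, 5, 6}} = {0, 1, 2, 3, 4}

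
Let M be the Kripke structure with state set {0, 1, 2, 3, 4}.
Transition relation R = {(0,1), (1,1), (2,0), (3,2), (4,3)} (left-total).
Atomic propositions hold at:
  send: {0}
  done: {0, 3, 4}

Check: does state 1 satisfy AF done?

AF done: least fixpoint, start Z0 = {0, 3, 4}, add states with every successor in Z. Z1 = {0, 2, 3, 4}; fixed.
Sat(AF done) = {0, 2, 3, 4}
1 ∉ Sat(AF done) = {0, 2, 3, 4}, so the formula does not hold at 1.

No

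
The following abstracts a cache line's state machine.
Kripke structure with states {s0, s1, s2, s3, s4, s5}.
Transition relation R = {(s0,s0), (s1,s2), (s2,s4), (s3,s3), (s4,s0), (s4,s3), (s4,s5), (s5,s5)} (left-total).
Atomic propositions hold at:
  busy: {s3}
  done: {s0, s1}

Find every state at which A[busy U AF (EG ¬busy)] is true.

Sat(¬busy) = {s0, s1, s2, s4, s5}
EG ¬busy: greatest fixpoint, start Z0 = {s0, s1, s2, s4, s5}, keep only states in Sat with some successor in Z. Already a fixed point.
Sat(EG ¬busy) = {s0, s1, s2, s4, s5}
AF (EG ¬busy): least fixpoint, start Z0 = {s0, s1, s2, s4, s5}, add states with every successor in Z. Already a fixed point.
Sat(AF (EG ¬busy)) = {s0, s1, s2, s4, s5}
A[busy U AF (EG ¬busy)]: least fixpoint, start Z0 = Sat(AF (EG ¬busy)) = {s0, s1, s2, s4, s5}, add states in Sat(busy) with every successor in Z. Already a fixed point.
Sat(A[busy U AF (EG ¬busy)]) = {s0, s1, s2, s4, s5}

{s0, s1, s2, s4, s5}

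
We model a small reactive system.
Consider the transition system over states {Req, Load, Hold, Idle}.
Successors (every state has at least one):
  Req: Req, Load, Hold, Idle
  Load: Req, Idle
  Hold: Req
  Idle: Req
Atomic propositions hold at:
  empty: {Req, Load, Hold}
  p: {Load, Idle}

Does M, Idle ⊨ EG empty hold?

EG empty: greatest fixpoint, start Z0 = {Req, Load, Hold}, keep only states in Sat with some successor in Z. Already a fixed point.
Sat(EG empty) = {Req, Load, Hold}
Idle ∉ Sat(EG empty) = {Req, Load, Hold}, so the formula does not hold at Idle.

No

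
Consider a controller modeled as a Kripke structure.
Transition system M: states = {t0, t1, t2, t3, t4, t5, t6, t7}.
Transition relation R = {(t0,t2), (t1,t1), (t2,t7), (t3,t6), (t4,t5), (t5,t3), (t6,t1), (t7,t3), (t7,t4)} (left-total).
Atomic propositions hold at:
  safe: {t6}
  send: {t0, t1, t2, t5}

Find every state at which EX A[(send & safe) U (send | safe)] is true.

Sat(send & safe) = ∅
Sat(send | safe) = {t0, t1, t2, t5, t6}
A[(send & safe) U (send | safe)]: least fixpoint, start Z0 = Sat((send | safe)) = {t0, t1, t2, t5, t6}, add states in Sat(send & safe) with every successor in Z. Already a fixed point.
Sat(A[(send & safe) U (send | safe)]) = {t0, t1, t2, t5, t6}
Sat(EX A[(send & safe) U (send | safe)]) = {s : some successor in {t0, t1, t2, t5, t6}} = {t0, t1, t3, t4, t6}

{t0, t1, t3, t4, t6}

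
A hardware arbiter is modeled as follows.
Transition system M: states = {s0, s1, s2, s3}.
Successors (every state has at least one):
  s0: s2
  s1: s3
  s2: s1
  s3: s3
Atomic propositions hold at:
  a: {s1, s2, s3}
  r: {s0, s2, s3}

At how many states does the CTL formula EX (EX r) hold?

3

Sat(EX r) = {s : some successor in {s0, s2, s3}} = {s0, s1, s3}
Sat(EX (EX r)) = {s : some successor in {s0, s1, s3}} = {s1, s2, s3}
|Sat(EX (EX r))| = |{s1, s2, s3}| = 3.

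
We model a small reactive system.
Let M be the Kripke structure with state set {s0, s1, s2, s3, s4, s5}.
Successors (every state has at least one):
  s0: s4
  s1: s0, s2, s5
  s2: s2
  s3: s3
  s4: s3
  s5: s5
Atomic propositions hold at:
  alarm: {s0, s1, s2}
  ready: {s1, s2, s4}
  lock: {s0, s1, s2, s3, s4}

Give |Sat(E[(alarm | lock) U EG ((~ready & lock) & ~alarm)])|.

Sat(alarm | lock) = {s0, s1, s2, s3, s4}
Sat(~ready) = {s0, s3, s5}
Sat(~ready & lock) = {s0, s3}
Sat(~alarm) = {s3, s4, s5}
Sat((~ready & lock) & ~alarm) = {s3}
EG ((~ready & lock) & ~alarm): greatest fixpoint, start Z0 = {s3}, keep only states in Sat with some successor in Z. Already a fixed point.
Sat(EG ((~ready & lock) & ~alarm)) = {s3}
E[(alarm | lock) U EG ((~ready & lock) & ~alarm)]: least fixpoint, start Z0 = Sat(EG ((~ready & lock) & ~alarm)) = {s3}, add states in Sat(alarm | lock) with some successor in Z. Z1 = {s3, s4}; Z2 = {s0, s3, s4}; Z3 = {s0, s1, s3, s4}; fixed.
Sat(E[(alarm | lock) U EG ((~ready & lock) & ~alarm)]) = {s0, s1, s3, s4}
|Sat(E[(alarm | lock) U EG ((~ready & lock) & ~alarm)])| = |{s0, s1, s3, s4}| = 4.

4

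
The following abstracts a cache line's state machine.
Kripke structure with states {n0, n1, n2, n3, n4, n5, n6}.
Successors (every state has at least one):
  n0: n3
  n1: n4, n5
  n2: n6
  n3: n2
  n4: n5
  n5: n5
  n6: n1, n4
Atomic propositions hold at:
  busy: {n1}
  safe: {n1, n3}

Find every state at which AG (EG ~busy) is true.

Sat(~busy) = {n0, n2, n3, n4, n5, n6}
EG ~busy: greatest fixpoint, start Z0 = {n0, n2, n3, n4, n5, n6}, keep only states in Sat with some successor in Z. Already a fixed point.
Sat(EG ~busy) = {n0, n2, n3, n4, n5, n6}
AG (EG ~busy): greatest fixpoint, start Z0 = {n0, n2, n3, n4, n5, n6}, keep only states in Sat with every successor in Z. Z1 = {n0, n2, n3, n4, n5}; Z2 = {n0, n3, n4, n5}; Z3 = {n0, n4, n5}; Z4 = {n4, n5}; fixed.
Sat(AG (EG ~busy)) = {n4, n5}

{n4, n5}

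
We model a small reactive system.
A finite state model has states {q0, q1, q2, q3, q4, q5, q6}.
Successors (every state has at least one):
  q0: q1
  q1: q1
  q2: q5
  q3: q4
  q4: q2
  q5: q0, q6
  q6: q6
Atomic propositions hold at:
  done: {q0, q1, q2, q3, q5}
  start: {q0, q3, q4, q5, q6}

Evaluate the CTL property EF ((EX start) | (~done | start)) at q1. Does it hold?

Sat(EX start) = {s : some successor in {q0, q3, q4, q5, q6}} = {q2, q3, q5, q6}
Sat(~done) = {q4, q6}
Sat(~done | start) = {q0, q3, q4, q5, q6}
Sat((EX start) | (~done | start)) = {q0, q2, q3, q4, q5, q6}
EF ((EX start) | (~done | start)): least fixpoint, start Z0 = {q0, q2, q3, q4, q5, q6}, add states with some successor in Z. Already a fixed point.
Sat(EF ((EX start) | (~done | start))) = {q0, q2, q3, q4, q5, q6}
q1 ∉ Sat(EF ((EX start) | (~done | start))) = {q0, q2, q3, q4, q5, q6}, so the formula does not hold at q1.

No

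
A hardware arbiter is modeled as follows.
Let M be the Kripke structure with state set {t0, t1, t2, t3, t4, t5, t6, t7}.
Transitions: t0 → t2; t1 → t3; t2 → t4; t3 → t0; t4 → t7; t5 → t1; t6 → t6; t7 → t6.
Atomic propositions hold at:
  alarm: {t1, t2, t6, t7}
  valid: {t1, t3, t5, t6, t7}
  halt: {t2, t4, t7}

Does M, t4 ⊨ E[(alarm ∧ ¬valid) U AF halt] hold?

Sat(¬valid) = {t0, t2, t4}
Sat(alarm ∧ ¬valid) = {t2}
AF halt: least fixpoint, start Z0 = {t2, t4, t7}, add states with every successor in Z. Z1 = {t0, t2, t4, t7}; Z2 = {t0, t2, t3, t4, t7}; Z3 = {t0, t1, t2, t3, t4, t7}; Z4 = {t0, t1, t2, t3, t4, t5, t7}; fixed.
Sat(AF halt) = {t0, t1, t2, t3, t4, t5, t7}
E[(alarm ∧ ¬valid) U AF halt]: least fixpoint, start Z0 = Sat(AF halt) = {t0, t1, t2, t3, t4, t5, t7}, add states in Sat(alarm ∧ ¬valid) with some successor in Z. Already a fixed point.
Sat(E[(alarm ∧ ¬valid) U AF halt]) = {t0, t1, t2, t3, t4, t5, t7}
t4 ∈ Sat(E[(alarm ∧ ¬valid) U AF halt]) = {t0, t1, t2, t3, t4, t5, t7}, so the formula holds at t4.

Yes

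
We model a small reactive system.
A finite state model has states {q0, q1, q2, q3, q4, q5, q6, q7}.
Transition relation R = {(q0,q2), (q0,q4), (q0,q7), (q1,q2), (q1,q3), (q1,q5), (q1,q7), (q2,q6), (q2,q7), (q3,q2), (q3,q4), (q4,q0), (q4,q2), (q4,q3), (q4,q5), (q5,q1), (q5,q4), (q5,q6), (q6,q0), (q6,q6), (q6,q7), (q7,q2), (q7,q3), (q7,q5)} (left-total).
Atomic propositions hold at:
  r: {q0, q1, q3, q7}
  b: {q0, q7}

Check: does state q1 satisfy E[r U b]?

E[r U b]: least fixpoint, start Z0 = Sat(b) = {q0, q7}, add states in Sat(r) with some successor in Z. Z1 = {q0, q1, q7}; fixed.
Sat(E[r U b]) = {q0, q1, q7}
q1 ∈ Sat(E[r U b]) = {q0, q1, q7}, so the formula holds at q1.

Yes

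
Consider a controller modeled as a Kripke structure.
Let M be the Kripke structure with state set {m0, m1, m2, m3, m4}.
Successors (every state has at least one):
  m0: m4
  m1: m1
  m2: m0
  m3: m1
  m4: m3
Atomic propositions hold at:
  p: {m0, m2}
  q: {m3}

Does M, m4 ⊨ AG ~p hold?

Yes

Sat(~p) = {m1, m3, m4}
AG ~p: greatest fixpoint, start Z0 = {m1, m3, m4}, keep only states in Sat with every successor in Z. Already a fixed point.
Sat(AG ~p) = {m1, m3, m4}
m4 ∈ Sat(AG ~p) = {m1, m3, m4}, so the formula holds at m4.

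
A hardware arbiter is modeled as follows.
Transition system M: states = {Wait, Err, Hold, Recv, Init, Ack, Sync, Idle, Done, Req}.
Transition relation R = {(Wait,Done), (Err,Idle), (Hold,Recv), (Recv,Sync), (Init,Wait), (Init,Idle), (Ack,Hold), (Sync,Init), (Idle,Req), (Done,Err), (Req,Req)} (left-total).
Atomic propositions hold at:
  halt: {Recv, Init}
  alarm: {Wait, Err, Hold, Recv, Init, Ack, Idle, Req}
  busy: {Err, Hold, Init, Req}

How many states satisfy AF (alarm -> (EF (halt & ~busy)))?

Sat(~busy) = {Wait, Recv, Ack, Sync, Idle, Done}
Sat(halt & ~busy) = {Recv}
EF (halt & ~busy): least fixpoint, start Z0 = {Recv}, add states with some successor in Z. Z1 = {Hold, Recv}; Z2 = {Hold, Recv, Ack}; fixed.
Sat(EF (halt & ~busy)) = {Hold, Recv, Ack}
Sat(alarm -> (EF (halt & ~busy))) = {Hold, Recv, Ack, Sync, Done}
AF (alarm -> (EF (halt & ~busy))): least fixpoint, start Z0 = {Hold, Recv, Ack, Sync, Done}, add states with every successor in Z. Z1 = {Wait, Hold, Recv, Ack, Sync, Done}; fixed.
Sat(AF (alarm -> (EF (halt & ~busy)))) = {Wait, Hold, Recv, Ack, Sync, Done}
|Sat(AF (alarm -> (EF (halt & ~busy))))| = |{Wait, Hold, Recv, Ack, Sync, Done}| = 6.

6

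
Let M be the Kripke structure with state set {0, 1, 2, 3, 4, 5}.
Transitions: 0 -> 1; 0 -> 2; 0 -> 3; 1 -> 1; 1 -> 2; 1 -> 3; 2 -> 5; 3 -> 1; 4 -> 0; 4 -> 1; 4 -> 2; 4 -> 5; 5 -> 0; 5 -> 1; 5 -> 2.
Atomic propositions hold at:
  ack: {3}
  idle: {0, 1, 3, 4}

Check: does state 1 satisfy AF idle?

Yes

AF idle: least fixpoint, start Z0 = {0, 1, 3, 4}, add states with every successor in Z. Already a fixed point.
Sat(AF idle) = {0, 1, 3, 4}
1 ∈ Sat(AF idle) = {0, 1, 3, 4}, so the formula holds at 1.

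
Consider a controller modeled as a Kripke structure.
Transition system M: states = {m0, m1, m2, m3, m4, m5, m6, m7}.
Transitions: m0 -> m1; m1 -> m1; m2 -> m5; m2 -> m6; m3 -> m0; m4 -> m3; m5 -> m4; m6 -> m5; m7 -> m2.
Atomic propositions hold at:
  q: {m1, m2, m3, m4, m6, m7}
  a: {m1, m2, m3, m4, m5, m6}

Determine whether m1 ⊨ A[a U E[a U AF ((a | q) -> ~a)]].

Sat(a | q) = {m1, m2, m3, m4, m5, m6, m7}
Sat(~a) = {m0, m7}
Sat((a | q) -> ~a) = {m0, m7}
AF ((a | q) -> ~a): least fixpoint, start Z0 = {m0, m7}, add states with every successor in Z. Z1 = {m0, m3, m7}; Z2 = {m0, m3, m4, m7}; Z3 = {m0, m3, m4, m5, m7}; Z4 = {m0, m3, m4, m5, m6, m7}; Z5 = {m0, m2, m3, m4, m5, m6, m7}; fixed.
Sat(AF ((a | q) -> ~a)) = {m0, m2, m3, m4, m5, m6, m7}
E[a U AF ((a | q) -> ~a)]: least fixpoint, start Z0 = Sat(AF ((a | q) -> ~a)) = {m0, m2, m3, m4, m5, m6, m7}, add states in Sat(a) with some successor in Z. Already a fixed point.
Sat(E[a U AF ((a | q) -> ~a)]) = {m0, m2, m3, m4, m5, m6, m7}
A[a U E[a U AF ((a | q) -> ~a)]]: least fixpoint, start Z0 = Sat(E[a U AF ((a | q) -> ~a)]) = {m0, m2, m3, m4, m5, m6, m7}, add states in Sat(a) with every successor in Z. Already a fixed point.
Sat(A[a U E[a U AF ((a | q) -> ~a)]]) = {m0, m2, m3, m4, m5, m6, m7}
m1 ∉ Sat(A[a U E[a U AF ((a | q) -> ~a)]]) = {m0, m2, m3, m4, m5, m6, m7}, so the formula does not hold at m1.

No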